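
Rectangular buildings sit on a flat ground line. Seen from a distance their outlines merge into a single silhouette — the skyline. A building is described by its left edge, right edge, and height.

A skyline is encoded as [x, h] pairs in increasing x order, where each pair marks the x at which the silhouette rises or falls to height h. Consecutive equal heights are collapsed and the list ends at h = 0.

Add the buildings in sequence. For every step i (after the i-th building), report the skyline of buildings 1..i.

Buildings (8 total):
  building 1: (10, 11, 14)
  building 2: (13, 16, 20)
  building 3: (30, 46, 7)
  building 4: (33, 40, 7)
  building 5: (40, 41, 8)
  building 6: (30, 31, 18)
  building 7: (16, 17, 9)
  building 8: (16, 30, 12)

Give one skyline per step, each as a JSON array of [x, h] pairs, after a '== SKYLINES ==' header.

== SKYLINES ==
[[10,14],[11,0]]
[[10,14],[11,0],[13,20],[16,0]]
[[10,14],[11,0],[13,20],[16,0],[30,7],[46,0]]
[[10,14],[11,0],[13,20],[16,0],[30,7],[46,0]]
[[10,14],[11,0],[13,20],[16,0],[30,7],[40,8],[41,7],[46,0]]
[[10,14],[11,0],[13,20],[16,0],[30,18],[31,7],[40,8],[41,7],[46,0]]
[[10,14],[11,0],[13,20],[16,9],[17,0],[30,18],[31,7],[40,8],[41,7],[46,0]]
[[10,14],[11,0],[13,20],[16,12],[30,18],[31,7],[40,8],[41,7],[46,0]]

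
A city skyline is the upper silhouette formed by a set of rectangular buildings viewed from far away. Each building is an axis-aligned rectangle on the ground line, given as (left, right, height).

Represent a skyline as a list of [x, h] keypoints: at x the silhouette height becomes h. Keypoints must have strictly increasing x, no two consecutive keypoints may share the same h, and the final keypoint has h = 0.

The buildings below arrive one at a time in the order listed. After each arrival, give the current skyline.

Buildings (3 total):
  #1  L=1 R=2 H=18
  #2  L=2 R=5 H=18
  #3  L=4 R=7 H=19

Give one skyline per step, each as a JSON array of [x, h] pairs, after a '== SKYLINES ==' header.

== SKYLINES ==
[[1,18],[2,0]]
[[1,18],[5,0]]
[[1,18],[4,19],[7,0]]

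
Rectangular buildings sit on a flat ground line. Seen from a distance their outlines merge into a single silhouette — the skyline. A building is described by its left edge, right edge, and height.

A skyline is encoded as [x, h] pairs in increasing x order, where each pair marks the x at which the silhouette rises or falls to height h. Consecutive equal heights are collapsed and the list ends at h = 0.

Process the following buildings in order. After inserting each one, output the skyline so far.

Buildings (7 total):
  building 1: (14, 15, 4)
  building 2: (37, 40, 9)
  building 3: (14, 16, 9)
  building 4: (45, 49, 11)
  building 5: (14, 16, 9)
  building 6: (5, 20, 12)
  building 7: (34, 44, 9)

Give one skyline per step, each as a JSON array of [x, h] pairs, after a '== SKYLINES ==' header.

== SKYLINES ==
[[14,4],[15,0]]
[[14,4],[15,0],[37,9],[40,0]]
[[14,9],[16,0],[37,9],[40,0]]
[[14,9],[16,0],[37,9],[40,0],[45,11],[49,0]]
[[14,9],[16,0],[37,9],[40,0],[45,11],[49,0]]
[[5,12],[20,0],[37,9],[40,0],[45,11],[49,0]]
[[5,12],[20,0],[34,9],[44,0],[45,11],[49,0]]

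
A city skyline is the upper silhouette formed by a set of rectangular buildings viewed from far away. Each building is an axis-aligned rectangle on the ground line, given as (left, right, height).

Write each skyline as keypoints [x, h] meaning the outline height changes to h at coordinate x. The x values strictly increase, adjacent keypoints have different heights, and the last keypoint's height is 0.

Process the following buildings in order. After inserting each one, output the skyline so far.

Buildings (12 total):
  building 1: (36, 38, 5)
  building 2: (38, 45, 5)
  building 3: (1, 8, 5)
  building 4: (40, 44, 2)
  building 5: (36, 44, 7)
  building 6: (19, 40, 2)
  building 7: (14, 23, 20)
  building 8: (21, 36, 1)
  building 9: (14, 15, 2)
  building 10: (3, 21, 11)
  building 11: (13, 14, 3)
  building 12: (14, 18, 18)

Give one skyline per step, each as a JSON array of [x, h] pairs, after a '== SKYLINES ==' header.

== SKYLINES ==
[[36,5],[38,0]]
[[36,5],[45,0]]
[[1,5],[8,0],[36,5],[45,0]]
[[1,5],[8,0],[36,5],[45,0]]
[[1,5],[8,0],[36,7],[44,5],[45,0]]
[[1,5],[8,0],[19,2],[36,7],[44,5],[45,0]]
[[1,5],[8,0],[14,20],[23,2],[36,7],[44,5],[45,0]]
[[1,5],[8,0],[14,20],[23,2],[36,7],[44,5],[45,0]]
[[1,5],[8,0],[14,20],[23,2],[36,7],[44,5],[45,0]]
[[1,5],[3,11],[14,20],[23,2],[36,7],[44,5],[45,0]]
[[1,5],[3,11],[14,20],[23,2],[36,7],[44,5],[45,0]]
[[1,5],[3,11],[14,20],[23,2],[36,7],[44,5],[45,0]]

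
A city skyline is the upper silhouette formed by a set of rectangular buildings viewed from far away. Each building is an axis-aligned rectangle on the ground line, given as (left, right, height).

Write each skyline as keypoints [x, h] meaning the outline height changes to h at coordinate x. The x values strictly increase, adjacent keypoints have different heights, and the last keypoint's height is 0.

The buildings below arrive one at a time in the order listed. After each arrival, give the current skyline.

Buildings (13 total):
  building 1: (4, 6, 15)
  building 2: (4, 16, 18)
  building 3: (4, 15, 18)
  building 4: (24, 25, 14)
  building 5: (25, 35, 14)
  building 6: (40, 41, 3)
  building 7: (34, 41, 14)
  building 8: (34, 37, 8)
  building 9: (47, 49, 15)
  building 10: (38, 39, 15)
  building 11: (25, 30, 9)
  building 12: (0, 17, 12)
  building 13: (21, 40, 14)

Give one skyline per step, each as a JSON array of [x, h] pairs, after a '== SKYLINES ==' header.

== SKYLINES ==
[[4,15],[6,0]]
[[4,18],[16,0]]
[[4,18],[16,0]]
[[4,18],[16,0],[24,14],[25,0]]
[[4,18],[16,0],[24,14],[35,0]]
[[4,18],[16,0],[24,14],[35,0],[40,3],[41,0]]
[[4,18],[16,0],[24,14],[41,0]]
[[4,18],[16,0],[24,14],[41,0]]
[[4,18],[16,0],[24,14],[41,0],[47,15],[49,0]]
[[4,18],[16,0],[24,14],[38,15],[39,14],[41,0],[47,15],[49,0]]
[[4,18],[16,0],[24,14],[38,15],[39,14],[41,0],[47,15],[49,0]]
[[0,12],[4,18],[16,12],[17,0],[24,14],[38,15],[39,14],[41,0],[47,15],[49,0]]
[[0,12],[4,18],[16,12],[17,0],[21,14],[38,15],[39,14],[41,0],[47,15],[49,0]]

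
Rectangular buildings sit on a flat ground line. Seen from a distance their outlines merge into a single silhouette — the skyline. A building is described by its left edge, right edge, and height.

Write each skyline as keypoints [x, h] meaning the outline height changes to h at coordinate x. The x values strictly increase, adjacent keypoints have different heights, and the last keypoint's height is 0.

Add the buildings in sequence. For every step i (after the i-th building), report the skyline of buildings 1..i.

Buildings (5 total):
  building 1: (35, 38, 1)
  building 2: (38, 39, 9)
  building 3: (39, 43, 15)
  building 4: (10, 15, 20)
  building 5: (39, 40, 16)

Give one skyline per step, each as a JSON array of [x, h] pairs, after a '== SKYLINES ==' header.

== SKYLINES ==
[[35,1],[38,0]]
[[35,1],[38,9],[39,0]]
[[35,1],[38,9],[39,15],[43,0]]
[[10,20],[15,0],[35,1],[38,9],[39,15],[43,0]]
[[10,20],[15,0],[35,1],[38,9],[39,16],[40,15],[43,0]]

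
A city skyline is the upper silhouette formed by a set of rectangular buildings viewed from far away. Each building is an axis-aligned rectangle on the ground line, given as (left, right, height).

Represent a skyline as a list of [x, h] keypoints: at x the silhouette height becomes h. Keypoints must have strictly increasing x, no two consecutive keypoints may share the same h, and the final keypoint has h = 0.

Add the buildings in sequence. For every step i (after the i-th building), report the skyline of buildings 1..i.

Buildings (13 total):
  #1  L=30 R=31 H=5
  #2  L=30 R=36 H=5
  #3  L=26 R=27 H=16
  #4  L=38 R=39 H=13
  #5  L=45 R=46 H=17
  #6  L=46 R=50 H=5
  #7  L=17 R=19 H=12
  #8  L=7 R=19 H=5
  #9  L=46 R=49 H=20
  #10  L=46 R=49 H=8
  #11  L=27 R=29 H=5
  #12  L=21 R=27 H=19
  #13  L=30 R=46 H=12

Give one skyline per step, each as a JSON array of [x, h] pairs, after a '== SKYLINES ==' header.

== SKYLINES ==
[[30,5],[31,0]]
[[30,5],[36,0]]
[[26,16],[27,0],[30,5],[36,0]]
[[26,16],[27,0],[30,5],[36,0],[38,13],[39,0]]
[[26,16],[27,0],[30,5],[36,0],[38,13],[39,0],[45,17],[46,0]]
[[26,16],[27,0],[30,5],[36,0],[38,13],[39,0],[45,17],[46,5],[50,0]]
[[17,12],[19,0],[26,16],[27,0],[30,5],[36,0],[38,13],[39,0],[45,17],[46,5],[50,0]]
[[7,5],[17,12],[19,0],[26,16],[27,0],[30,5],[36,0],[38,13],[39,0],[45,17],[46,5],[50,0]]
[[7,5],[17,12],[19,0],[26,16],[27,0],[30,5],[36,0],[38,13],[39,0],[45,17],[46,20],[49,5],[50,0]]
[[7,5],[17,12],[19,0],[26,16],[27,0],[30,5],[36,0],[38,13],[39,0],[45,17],[46,20],[49,5],[50,0]]
[[7,5],[17,12],[19,0],[26,16],[27,5],[29,0],[30,5],[36,0],[38,13],[39,0],[45,17],[46,20],[49,5],[50,0]]
[[7,5],[17,12],[19,0],[21,19],[27,5],[29,0],[30,5],[36,0],[38,13],[39,0],[45,17],[46,20],[49,5],[50,0]]
[[7,5],[17,12],[19,0],[21,19],[27,5],[29,0],[30,12],[38,13],[39,12],[45,17],[46,20],[49,5],[50,0]]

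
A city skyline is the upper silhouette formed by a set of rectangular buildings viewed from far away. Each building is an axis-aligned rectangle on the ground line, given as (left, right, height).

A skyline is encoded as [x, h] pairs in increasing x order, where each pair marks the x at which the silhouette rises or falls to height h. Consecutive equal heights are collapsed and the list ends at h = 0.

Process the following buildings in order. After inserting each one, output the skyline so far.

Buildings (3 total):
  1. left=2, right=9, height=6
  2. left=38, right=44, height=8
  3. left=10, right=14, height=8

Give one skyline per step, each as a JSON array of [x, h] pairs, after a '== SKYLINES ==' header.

== SKYLINES ==
[[2,6],[9,0]]
[[2,6],[9,0],[38,8],[44,0]]
[[2,6],[9,0],[10,8],[14,0],[38,8],[44,0]]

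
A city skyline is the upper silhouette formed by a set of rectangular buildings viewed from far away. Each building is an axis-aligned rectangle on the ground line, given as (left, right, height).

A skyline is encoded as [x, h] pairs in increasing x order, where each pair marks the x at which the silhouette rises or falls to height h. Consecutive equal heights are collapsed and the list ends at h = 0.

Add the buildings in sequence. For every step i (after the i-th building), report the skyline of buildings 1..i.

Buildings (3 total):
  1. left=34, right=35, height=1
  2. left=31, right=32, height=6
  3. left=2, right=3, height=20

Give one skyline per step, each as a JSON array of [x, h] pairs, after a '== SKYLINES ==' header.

== SKYLINES ==
[[34,1],[35,0]]
[[31,6],[32,0],[34,1],[35,0]]
[[2,20],[3,0],[31,6],[32,0],[34,1],[35,0]]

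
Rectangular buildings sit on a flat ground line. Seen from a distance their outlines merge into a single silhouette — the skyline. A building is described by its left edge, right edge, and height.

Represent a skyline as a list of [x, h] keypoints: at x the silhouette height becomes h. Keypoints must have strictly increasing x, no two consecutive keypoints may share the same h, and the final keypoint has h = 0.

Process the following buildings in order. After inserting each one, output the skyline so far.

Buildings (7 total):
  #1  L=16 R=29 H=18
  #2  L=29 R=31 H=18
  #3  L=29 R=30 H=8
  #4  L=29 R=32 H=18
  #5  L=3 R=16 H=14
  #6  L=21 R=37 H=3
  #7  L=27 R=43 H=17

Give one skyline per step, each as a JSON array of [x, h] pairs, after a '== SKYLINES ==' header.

== SKYLINES ==
[[16,18],[29,0]]
[[16,18],[31,0]]
[[16,18],[31,0]]
[[16,18],[32,0]]
[[3,14],[16,18],[32,0]]
[[3,14],[16,18],[32,3],[37,0]]
[[3,14],[16,18],[32,17],[43,0]]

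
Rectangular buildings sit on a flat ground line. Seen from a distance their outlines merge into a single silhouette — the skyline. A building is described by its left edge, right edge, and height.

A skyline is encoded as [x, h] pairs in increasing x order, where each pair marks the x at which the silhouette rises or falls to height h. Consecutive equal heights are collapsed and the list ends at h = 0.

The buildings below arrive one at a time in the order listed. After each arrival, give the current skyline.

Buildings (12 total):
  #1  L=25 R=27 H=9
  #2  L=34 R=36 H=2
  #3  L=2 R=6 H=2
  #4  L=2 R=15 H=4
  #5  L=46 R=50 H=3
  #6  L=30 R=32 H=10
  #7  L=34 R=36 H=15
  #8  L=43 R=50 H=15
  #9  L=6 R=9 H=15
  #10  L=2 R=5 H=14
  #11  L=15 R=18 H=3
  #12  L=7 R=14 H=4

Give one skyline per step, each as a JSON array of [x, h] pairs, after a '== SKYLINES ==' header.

== SKYLINES ==
[[25,9],[27,0]]
[[25,9],[27,0],[34,2],[36,0]]
[[2,2],[6,0],[25,9],[27,0],[34,2],[36,0]]
[[2,4],[15,0],[25,9],[27,0],[34,2],[36,0]]
[[2,4],[15,0],[25,9],[27,0],[34,2],[36,0],[46,3],[50,0]]
[[2,4],[15,0],[25,9],[27,0],[30,10],[32,0],[34,2],[36,0],[46,3],[50,0]]
[[2,4],[15,0],[25,9],[27,0],[30,10],[32,0],[34,15],[36,0],[46,3],[50,0]]
[[2,4],[15,0],[25,9],[27,0],[30,10],[32,0],[34,15],[36,0],[43,15],[50,0]]
[[2,4],[6,15],[9,4],[15,0],[25,9],[27,0],[30,10],[32,0],[34,15],[36,0],[43,15],[50,0]]
[[2,14],[5,4],[6,15],[9,4],[15,0],[25,9],[27,0],[30,10],[32,0],[34,15],[36,0],[43,15],[50,0]]
[[2,14],[5,4],[6,15],[9,4],[15,3],[18,0],[25,9],[27,0],[30,10],[32,0],[34,15],[36,0],[43,15],[50,0]]
[[2,14],[5,4],[6,15],[9,4],[15,3],[18,0],[25,9],[27,0],[30,10],[32,0],[34,15],[36,0],[43,15],[50,0]]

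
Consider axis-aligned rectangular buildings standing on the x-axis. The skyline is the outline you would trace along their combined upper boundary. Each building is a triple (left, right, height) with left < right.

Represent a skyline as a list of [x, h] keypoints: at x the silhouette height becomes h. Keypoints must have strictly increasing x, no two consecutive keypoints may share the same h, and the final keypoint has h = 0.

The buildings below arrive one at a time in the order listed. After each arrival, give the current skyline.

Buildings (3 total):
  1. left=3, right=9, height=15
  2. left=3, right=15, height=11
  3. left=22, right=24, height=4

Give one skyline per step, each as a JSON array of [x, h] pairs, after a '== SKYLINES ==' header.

== SKYLINES ==
[[3,15],[9,0]]
[[3,15],[9,11],[15,0]]
[[3,15],[9,11],[15,0],[22,4],[24,0]]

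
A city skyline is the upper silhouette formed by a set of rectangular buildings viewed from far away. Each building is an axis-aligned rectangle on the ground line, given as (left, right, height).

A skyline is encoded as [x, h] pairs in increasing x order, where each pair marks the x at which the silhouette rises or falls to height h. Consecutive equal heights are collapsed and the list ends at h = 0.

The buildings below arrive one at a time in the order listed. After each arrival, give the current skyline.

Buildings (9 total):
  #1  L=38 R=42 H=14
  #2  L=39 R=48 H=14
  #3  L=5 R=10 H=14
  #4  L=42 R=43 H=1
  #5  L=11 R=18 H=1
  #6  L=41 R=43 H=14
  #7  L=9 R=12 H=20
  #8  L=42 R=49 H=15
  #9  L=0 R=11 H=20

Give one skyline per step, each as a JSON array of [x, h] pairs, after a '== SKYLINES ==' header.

== SKYLINES ==
[[38,14],[42,0]]
[[38,14],[48,0]]
[[5,14],[10,0],[38,14],[48,0]]
[[5,14],[10,0],[38,14],[48,0]]
[[5,14],[10,0],[11,1],[18,0],[38,14],[48,0]]
[[5,14],[10,0],[11,1],[18,0],[38,14],[48,0]]
[[5,14],[9,20],[12,1],[18,0],[38,14],[48,0]]
[[5,14],[9,20],[12,1],[18,0],[38,14],[42,15],[49,0]]
[[0,20],[12,1],[18,0],[38,14],[42,15],[49,0]]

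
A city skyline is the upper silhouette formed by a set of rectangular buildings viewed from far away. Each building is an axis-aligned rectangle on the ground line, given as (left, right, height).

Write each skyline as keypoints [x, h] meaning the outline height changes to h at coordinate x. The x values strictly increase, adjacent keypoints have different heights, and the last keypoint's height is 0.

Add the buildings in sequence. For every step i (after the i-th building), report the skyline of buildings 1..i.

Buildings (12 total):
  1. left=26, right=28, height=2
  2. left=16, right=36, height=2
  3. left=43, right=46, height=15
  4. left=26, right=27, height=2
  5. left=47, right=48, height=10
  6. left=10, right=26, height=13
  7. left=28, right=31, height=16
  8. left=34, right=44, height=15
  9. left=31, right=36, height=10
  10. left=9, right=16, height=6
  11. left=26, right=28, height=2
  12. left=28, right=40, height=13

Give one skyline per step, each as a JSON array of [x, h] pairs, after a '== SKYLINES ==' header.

== SKYLINES ==
[[26,2],[28,0]]
[[16,2],[36,0]]
[[16,2],[36,0],[43,15],[46,0]]
[[16,2],[36,0],[43,15],[46,0]]
[[16,2],[36,0],[43,15],[46,0],[47,10],[48,0]]
[[10,13],[26,2],[36,0],[43,15],[46,0],[47,10],[48,0]]
[[10,13],[26,2],[28,16],[31,2],[36,0],[43,15],[46,0],[47,10],[48,0]]
[[10,13],[26,2],[28,16],[31,2],[34,15],[46,0],[47,10],[48,0]]
[[10,13],[26,2],[28,16],[31,10],[34,15],[46,0],[47,10],[48,0]]
[[9,6],[10,13],[26,2],[28,16],[31,10],[34,15],[46,0],[47,10],[48,0]]
[[9,6],[10,13],[26,2],[28,16],[31,10],[34,15],[46,0],[47,10],[48,0]]
[[9,6],[10,13],[26,2],[28,16],[31,13],[34,15],[46,0],[47,10],[48,0]]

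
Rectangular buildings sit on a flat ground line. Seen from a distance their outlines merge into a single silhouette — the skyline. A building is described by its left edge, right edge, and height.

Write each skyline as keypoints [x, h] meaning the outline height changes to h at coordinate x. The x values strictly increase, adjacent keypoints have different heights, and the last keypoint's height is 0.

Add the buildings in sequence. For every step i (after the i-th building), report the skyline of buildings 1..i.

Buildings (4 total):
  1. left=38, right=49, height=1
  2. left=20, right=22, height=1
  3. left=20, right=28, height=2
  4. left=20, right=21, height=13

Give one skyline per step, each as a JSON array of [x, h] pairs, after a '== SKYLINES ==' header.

== SKYLINES ==
[[38,1],[49,0]]
[[20,1],[22,0],[38,1],[49,0]]
[[20,2],[28,0],[38,1],[49,0]]
[[20,13],[21,2],[28,0],[38,1],[49,0]]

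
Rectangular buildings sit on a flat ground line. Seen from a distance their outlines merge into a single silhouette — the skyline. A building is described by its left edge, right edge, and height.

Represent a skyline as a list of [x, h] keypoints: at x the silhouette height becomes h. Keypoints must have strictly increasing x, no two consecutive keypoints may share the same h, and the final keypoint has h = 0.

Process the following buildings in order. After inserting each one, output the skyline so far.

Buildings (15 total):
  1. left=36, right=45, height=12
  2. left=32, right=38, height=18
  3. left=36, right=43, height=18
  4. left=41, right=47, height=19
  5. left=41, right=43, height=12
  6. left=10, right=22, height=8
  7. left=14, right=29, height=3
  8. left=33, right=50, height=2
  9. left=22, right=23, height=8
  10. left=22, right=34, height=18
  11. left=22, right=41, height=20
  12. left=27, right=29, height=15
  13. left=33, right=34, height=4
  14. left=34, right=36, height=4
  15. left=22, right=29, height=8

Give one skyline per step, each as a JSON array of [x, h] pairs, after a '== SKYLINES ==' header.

== SKYLINES ==
[[36,12],[45,0]]
[[32,18],[38,12],[45,0]]
[[32,18],[43,12],[45,0]]
[[32,18],[41,19],[47,0]]
[[32,18],[41,19],[47,0]]
[[10,8],[22,0],[32,18],[41,19],[47,0]]
[[10,8],[22,3],[29,0],[32,18],[41,19],[47,0]]
[[10,8],[22,3],[29,0],[32,18],[41,19],[47,2],[50,0]]
[[10,8],[23,3],[29,0],[32,18],[41,19],[47,2],[50,0]]
[[10,8],[22,18],[41,19],[47,2],[50,0]]
[[10,8],[22,20],[41,19],[47,2],[50,0]]
[[10,8],[22,20],[41,19],[47,2],[50,0]]
[[10,8],[22,20],[41,19],[47,2],[50,0]]
[[10,8],[22,20],[41,19],[47,2],[50,0]]
[[10,8],[22,20],[41,19],[47,2],[50,0]]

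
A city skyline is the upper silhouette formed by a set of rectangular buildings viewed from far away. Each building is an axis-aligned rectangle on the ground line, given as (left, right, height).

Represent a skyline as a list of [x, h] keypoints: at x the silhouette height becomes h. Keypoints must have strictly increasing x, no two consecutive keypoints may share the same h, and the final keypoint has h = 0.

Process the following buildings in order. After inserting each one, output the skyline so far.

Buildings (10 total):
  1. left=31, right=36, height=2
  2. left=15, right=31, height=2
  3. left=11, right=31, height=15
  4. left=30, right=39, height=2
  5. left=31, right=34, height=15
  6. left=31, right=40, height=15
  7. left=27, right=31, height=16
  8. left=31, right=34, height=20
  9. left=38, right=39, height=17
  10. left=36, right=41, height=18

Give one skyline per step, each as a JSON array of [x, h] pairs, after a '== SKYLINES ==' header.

== SKYLINES ==
[[31,2],[36,0]]
[[15,2],[36,0]]
[[11,15],[31,2],[36,0]]
[[11,15],[31,2],[39,0]]
[[11,15],[34,2],[39,0]]
[[11,15],[40,0]]
[[11,15],[27,16],[31,15],[40,0]]
[[11,15],[27,16],[31,20],[34,15],[40,0]]
[[11,15],[27,16],[31,20],[34,15],[38,17],[39,15],[40,0]]
[[11,15],[27,16],[31,20],[34,15],[36,18],[41,0]]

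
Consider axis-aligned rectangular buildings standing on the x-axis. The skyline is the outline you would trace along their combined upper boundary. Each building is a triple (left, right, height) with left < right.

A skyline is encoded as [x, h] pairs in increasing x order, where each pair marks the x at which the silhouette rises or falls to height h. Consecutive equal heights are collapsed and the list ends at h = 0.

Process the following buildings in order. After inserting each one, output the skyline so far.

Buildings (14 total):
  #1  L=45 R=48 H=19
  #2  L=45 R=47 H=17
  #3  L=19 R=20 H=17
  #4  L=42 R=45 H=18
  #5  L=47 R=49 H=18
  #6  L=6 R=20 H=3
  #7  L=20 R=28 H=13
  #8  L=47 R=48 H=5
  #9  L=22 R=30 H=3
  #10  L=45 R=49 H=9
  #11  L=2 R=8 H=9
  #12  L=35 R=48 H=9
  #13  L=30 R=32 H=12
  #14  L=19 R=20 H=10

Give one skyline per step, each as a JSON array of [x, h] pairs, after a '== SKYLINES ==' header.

== SKYLINES ==
[[45,19],[48,0]]
[[45,19],[48,0]]
[[19,17],[20,0],[45,19],[48,0]]
[[19,17],[20,0],[42,18],[45,19],[48,0]]
[[19,17],[20,0],[42,18],[45,19],[48,18],[49,0]]
[[6,3],[19,17],[20,0],[42,18],[45,19],[48,18],[49,0]]
[[6,3],[19,17],[20,13],[28,0],[42,18],[45,19],[48,18],[49,0]]
[[6,3],[19,17],[20,13],[28,0],[42,18],[45,19],[48,18],[49,0]]
[[6,3],[19,17],[20,13],[28,3],[30,0],[42,18],[45,19],[48,18],[49,0]]
[[6,3],[19,17],[20,13],[28,3],[30,0],[42,18],[45,19],[48,18],[49,0]]
[[2,9],[8,3],[19,17],[20,13],[28,3],[30,0],[42,18],[45,19],[48,18],[49,0]]
[[2,9],[8,3],[19,17],[20,13],[28,3],[30,0],[35,9],[42,18],[45,19],[48,18],[49,0]]
[[2,9],[8,3],[19,17],[20,13],[28,3],[30,12],[32,0],[35,9],[42,18],[45,19],[48,18],[49,0]]
[[2,9],[8,3],[19,17],[20,13],[28,3],[30,12],[32,0],[35,9],[42,18],[45,19],[48,18],[49,0]]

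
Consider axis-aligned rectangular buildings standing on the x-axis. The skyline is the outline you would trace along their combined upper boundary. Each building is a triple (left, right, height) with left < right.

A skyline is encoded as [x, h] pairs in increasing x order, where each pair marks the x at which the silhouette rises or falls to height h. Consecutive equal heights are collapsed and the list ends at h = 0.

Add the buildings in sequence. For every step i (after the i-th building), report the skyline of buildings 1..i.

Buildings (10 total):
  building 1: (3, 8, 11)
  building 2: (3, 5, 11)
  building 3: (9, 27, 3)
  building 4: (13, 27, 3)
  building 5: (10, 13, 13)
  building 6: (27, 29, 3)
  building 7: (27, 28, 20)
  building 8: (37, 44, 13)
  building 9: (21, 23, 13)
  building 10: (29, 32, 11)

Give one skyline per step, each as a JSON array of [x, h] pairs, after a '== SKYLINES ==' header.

== SKYLINES ==
[[3,11],[8,0]]
[[3,11],[8,0]]
[[3,11],[8,0],[9,3],[27,0]]
[[3,11],[8,0],[9,3],[27,0]]
[[3,11],[8,0],[9,3],[10,13],[13,3],[27,0]]
[[3,11],[8,0],[9,3],[10,13],[13,3],[29,0]]
[[3,11],[8,0],[9,3],[10,13],[13,3],[27,20],[28,3],[29,0]]
[[3,11],[8,0],[9,3],[10,13],[13,3],[27,20],[28,3],[29,0],[37,13],[44,0]]
[[3,11],[8,0],[9,3],[10,13],[13,3],[21,13],[23,3],[27,20],[28,3],[29,0],[37,13],[44,0]]
[[3,11],[8,0],[9,3],[10,13],[13,3],[21,13],[23,3],[27,20],[28,3],[29,11],[32,0],[37,13],[44,0]]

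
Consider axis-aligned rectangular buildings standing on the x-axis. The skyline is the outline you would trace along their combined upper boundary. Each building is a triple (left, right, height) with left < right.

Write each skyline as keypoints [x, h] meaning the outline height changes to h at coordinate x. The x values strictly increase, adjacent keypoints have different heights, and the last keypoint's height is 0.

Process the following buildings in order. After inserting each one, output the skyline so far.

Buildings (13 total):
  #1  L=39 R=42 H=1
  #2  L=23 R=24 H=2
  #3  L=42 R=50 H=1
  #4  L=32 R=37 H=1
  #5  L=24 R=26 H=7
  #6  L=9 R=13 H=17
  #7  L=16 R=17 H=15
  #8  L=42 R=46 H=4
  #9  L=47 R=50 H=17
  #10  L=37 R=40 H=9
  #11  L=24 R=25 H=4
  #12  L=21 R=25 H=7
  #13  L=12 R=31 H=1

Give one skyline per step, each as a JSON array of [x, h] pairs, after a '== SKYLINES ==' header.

== SKYLINES ==
[[39,1],[42,0]]
[[23,2],[24,0],[39,1],[42,0]]
[[23,2],[24,0],[39,1],[50,0]]
[[23,2],[24,0],[32,1],[37,0],[39,1],[50,0]]
[[23,2],[24,7],[26,0],[32,1],[37,0],[39,1],[50,0]]
[[9,17],[13,0],[23,2],[24,7],[26,0],[32,1],[37,0],[39,1],[50,0]]
[[9,17],[13,0],[16,15],[17,0],[23,2],[24,7],[26,0],[32,1],[37,0],[39,1],[50,0]]
[[9,17],[13,0],[16,15],[17,0],[23,2],[24,7],[26,0],[32,1],[37,0],[39,1],[42,4],[46,1],[50,0]]
[[9,17],[13,0],[16,15],[17,0],[23,2],[24,7],[26,0],[32,1],[37,0],[39,1],[42,4],[46,1],[47,17],[50,0]]
[[9,17],[13,0],[16,15],[17,0],[23,2],[24,7],[26,0],[32,1],[37,9],[40,1],[42,4],[46,1],[47,17],[50,0]]
[[9,17],[13,0],[16,15],[17,0],[23,2],[24,7],[26,0],[32,1],[37,9],[40,1],[42,4],[46,1],[47,17],[50,0]]
[[9,17],[13,0],[16,15],[17,0],[21,7],[26,0],[32,1],[37,9],[40,1],[42,4],[46,1],[47,17],[50,0]]
[[9,17],[13,1],[16,15],[17,1],[21,7],[26,1],[31,0],[32,1],[37,9],[40,1],[42,4],[46,1],[47,17],[50,0]]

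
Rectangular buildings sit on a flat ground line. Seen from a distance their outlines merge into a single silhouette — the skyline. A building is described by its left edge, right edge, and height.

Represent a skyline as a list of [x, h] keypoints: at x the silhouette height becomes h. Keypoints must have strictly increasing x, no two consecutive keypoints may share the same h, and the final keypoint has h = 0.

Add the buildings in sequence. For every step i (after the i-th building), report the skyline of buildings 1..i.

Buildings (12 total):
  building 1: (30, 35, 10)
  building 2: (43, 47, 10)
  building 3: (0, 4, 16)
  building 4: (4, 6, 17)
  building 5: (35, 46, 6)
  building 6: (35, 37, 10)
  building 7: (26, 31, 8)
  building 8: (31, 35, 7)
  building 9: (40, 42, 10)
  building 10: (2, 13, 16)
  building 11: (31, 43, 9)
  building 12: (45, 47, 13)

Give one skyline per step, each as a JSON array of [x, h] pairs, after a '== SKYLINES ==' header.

== SKYLINES ==
[[30,10],[35,0]]
[[30,10],[35,0],[43,10],[47,0]]
[[0,16],[4,0],[30,10],[35,0],[43,10],[47,0]]
[[0,16],[4,17],[6,0],[30,10],[35,0],[43,10],[47,0]]
[[0,16],[4,17],[6,0],[30,10],[35,6],[43,10],[47,0]]
[[0,16],[4,17],[6,0],[30,10],[37,6],[43,10],[47,0]]
[[0,16],[4,17],[6,0],[26,8],[30,10],[37,6],[43,10],[47,0]]
[[0,16],[4,17],[6,0],[26,8],[30,10],[37,6],[43,10],[47,0]]
[[0,16],[4,17],[6,0],[26,8],[30,10],[37,6],[40,10],[42,6],[43,10],[47,0]]
[[0,16],[4,17],[6,16],[13,0],[26,8],[30,10],[37,6],[40,10],[42,6],[43,10],[47,0]]
[[0,16],[4,17],[6,16],[13,0],[26,8],[30,10],[37,9],[40,10],[42,9],[43,10],[47,0]]
[[0,16],[4,17],[6,16],[13,0],[26,8],[30,10],[37,9],[40,10],[42,9],[43,10],[45,13],[47,0]]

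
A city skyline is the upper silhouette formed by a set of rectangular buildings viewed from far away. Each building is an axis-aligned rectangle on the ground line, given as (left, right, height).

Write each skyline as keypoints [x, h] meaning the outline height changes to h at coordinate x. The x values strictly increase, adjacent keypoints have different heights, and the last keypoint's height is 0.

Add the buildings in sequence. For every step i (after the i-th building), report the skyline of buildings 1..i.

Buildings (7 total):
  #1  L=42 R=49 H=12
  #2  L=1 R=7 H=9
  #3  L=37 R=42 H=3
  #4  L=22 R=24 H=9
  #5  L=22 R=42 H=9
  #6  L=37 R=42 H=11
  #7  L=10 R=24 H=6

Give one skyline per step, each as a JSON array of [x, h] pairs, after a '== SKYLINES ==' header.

== SKYLINES ==
[[42,12],[49,0]]
[[1,9],[7,0],[42,12],[49,0]]
[[1,9],[7,0],[37,3],[42,12],[49,0]]
[[1,9],[7,0],[22,9],[24,0],[37,3],[42,12],[49,0]]
[[1,9],[7,0],[22,9],[42,12],[49,0]]
[[1,9],[7,0],[22,9],[37,11],[42,12],[49,0]]
[[1,9],[7,0],[10,6],[22,9],[37,11],[42,12],[49,0]]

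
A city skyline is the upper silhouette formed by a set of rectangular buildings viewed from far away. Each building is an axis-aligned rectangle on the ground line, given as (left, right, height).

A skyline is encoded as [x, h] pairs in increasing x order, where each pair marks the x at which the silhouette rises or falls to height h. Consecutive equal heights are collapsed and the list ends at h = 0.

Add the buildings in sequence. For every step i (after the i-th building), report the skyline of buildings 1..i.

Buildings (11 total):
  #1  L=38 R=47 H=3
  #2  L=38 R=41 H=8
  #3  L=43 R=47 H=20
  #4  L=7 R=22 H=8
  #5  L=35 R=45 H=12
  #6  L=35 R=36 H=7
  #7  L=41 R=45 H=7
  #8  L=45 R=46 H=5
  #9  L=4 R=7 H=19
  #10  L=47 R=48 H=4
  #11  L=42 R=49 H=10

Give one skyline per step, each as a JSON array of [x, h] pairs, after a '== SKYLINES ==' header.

== SKYLINES ==
[[38,3],[47,0]]
[[38,8],[41,3],[47,0]]
[[38,8],[41,3],[43,20],[47,0]]
[[7,8],[22,0],[38,8],[41,3],[43,20],[47,0]]
[[7,8],[22,0],[35,12],[43,20],[47,0]]
[[7,8],[22,0],[35,12],[43,20],[47,0]]
[[7,8],[22,0],[35,12],[43,20],[47,0]]
[[7,8],[22,0],[35,12],[43,20],[47,0]]
[[4,19],[7,8],[22,0],[35,12],[43,20],[47,0]]
[[4,19],[7,8],[22,0],[35,12],[43,20],[47,4],[48,0]]
[[4,19],[7,8],[22,0],[35,12],[43,20],[47,10],[49,0]]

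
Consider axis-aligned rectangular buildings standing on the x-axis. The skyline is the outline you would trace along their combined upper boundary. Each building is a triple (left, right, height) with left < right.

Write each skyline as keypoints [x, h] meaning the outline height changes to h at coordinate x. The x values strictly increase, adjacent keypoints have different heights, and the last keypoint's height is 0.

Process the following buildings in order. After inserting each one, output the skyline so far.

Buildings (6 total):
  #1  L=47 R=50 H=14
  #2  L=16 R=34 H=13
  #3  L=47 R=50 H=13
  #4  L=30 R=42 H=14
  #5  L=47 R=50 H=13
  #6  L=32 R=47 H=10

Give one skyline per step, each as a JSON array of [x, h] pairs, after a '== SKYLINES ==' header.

== SKYLINES ==
[[47,14],[50,0]]
[[16,13],[34,0],[47,14],[50,0]]
[[16,13],[34,0],[47,14],[50,0]]
[[16,13],[30,14],[42,0],[47,14],[50,0]]
[[16,13],[30,14],[42,0],[47,14],[50,0]]
[[16,13],[30,14],[42,10],[47,14],[50,0]]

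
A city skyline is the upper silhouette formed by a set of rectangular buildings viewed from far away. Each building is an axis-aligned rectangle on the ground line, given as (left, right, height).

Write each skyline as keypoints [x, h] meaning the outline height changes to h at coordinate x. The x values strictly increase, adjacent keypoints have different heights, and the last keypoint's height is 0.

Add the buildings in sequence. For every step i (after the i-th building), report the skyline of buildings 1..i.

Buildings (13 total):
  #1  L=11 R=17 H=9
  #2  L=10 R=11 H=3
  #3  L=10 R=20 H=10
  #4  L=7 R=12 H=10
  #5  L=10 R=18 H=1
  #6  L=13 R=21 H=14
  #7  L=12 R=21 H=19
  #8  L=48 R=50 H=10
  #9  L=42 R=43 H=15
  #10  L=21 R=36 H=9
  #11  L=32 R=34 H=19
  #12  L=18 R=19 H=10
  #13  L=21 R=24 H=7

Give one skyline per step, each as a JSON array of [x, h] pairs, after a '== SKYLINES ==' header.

== SKYLINES ==
[[11,9],[17,0]]
[[10,3],[11,9],[17,0]]
[[10,10],[20,0]]
[[7,10],[20,0]]
[[7,10],[20,0]]
[[7,10],[13,14],[21,0]]
[[7,10],[12,19],[21,0]]
[[7,10],[12,19],[21,0],[48,10],[50,0]]
[[7,10],[12,19],[21,0],[42,15],[43,0],[48,10],[50,0]]
[[7,10],[12,19],[21,9],[36,0],[42,15],[43,0],[48,10],[50,0]]
[[7,10],[12,19],[21,9],[32,19],[34,9],[36,0],[42,15],[43,0],[48,10],[50,0]]
[[7,10],[12,19],[21,9],[32,19],[34,9],[36,0],[42,15],[43,0],[48,10],[50,0]]
[[7,10],[12,19],[21,9],[32,19],[34,9],[36,0],[42,15],[43,0],[48,10],[50,0]]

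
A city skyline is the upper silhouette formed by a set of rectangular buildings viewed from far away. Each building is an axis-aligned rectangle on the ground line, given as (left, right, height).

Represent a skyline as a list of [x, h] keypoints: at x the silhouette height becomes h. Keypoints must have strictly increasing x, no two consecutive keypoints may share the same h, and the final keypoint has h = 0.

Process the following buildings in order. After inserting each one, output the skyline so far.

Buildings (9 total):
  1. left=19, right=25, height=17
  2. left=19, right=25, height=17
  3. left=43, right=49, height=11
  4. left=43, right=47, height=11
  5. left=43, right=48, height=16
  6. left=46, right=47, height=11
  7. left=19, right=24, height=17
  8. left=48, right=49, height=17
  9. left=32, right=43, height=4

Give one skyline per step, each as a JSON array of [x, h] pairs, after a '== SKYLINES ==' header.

== SKYLINES ==
[[19,17],[25,0]]
[[19,17],[25,0]]
[[19,17],[25,0],[43,11],[49,0]]
[[19,17],[25,0],[43,11],[49,0]]
[[19,17],[25,0],[43,16],[48,11],[49,0]]
[[19,17],[25,0],[43,16],[48,11],[49,0]]
[[19,17],[25,0],[43,16],[48,11],[49,0]]
[[19,17],[25,0],[43,16],[48,17],[49,0]]
[[19,17],[25,0],[32,4],[43,16],[48,17],[49,0]]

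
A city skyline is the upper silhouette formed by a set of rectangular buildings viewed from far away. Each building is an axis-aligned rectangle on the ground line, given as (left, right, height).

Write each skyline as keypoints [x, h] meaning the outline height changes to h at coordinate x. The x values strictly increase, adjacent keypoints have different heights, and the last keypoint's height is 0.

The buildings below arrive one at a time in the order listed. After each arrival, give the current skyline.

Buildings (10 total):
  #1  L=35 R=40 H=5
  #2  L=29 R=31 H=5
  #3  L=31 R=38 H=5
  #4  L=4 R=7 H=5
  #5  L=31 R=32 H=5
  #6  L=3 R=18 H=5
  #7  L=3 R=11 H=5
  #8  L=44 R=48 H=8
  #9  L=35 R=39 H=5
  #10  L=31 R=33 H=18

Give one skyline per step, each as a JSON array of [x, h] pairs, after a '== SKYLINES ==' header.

== SKYLINES ==
[[35,5],[40,0]]
[[29,5],[31,0],[35,5],[40,0]]
[[29,5],[40,0]]
[[4,5],[7,0],[29,5],[40,0]]
[[4,5],[7,0],[29,5],[40,0]]
[[3,5],[18,0],[29,5],[40,0]]
[[3,5],[18,0],[29,5],[40,0]]
[[3,5],[18,0],[29,5],[40,0],[44,8],[48,0]]
[[3,5],[18,0],[29,5],[40,0],[44,8],[48,0]]
[[3,5],[18,0],[29,5],[31,18],[33,5],[40,0],[44,8],[48,0]]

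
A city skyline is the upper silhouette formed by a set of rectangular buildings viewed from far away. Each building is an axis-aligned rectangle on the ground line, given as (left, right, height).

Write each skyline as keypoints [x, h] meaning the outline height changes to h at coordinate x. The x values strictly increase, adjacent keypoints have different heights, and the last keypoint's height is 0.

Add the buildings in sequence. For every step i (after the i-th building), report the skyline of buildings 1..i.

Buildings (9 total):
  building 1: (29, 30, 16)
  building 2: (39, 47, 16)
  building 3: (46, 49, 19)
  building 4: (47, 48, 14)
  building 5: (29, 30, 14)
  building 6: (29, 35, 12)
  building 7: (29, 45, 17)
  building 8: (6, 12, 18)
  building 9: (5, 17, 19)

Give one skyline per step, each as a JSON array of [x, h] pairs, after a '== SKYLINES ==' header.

== SKYLINES ==
[[29,16],[30,0]]
[[29,16],[30,0],[39,16],[47,0]]
[[29,16],[30,0],[39,16],[46,19],[49,0]]
[[29,16],[30,0],[39,16],[46,19],[49,0]]
[[29,16],[30,0],[39,16],[46,19],[49,0]]
[[29,16],[30,12],[35,0],[39,16],[46,19],[49,0]]
[[29,17],[45,16],[46,19],[49,0]]
[[6,18],[12,0],[29,17],[45,16],[46,19],[49,0]]
[[5,19],[17,0],[29,17],[45,16],[46,19],[49,0]]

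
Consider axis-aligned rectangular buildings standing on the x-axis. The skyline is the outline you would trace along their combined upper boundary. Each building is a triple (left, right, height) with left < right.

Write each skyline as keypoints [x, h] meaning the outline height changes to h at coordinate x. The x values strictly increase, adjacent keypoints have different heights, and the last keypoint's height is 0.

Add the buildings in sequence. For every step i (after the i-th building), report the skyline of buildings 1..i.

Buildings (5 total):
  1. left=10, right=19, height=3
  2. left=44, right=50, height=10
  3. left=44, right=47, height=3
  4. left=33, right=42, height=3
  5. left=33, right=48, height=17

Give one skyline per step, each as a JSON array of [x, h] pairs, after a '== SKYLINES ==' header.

== SKYLINES ==
[[10,3],[19,0]]
[[10,3],[19,0],[44,10],[50,0]]
[[10,3],[19,0],[44,10],[50,0]]
[[10,3],[19,0],[33,3],[42,0],[44,10],[50,0]]
[[10,3],[19,0],[33,17],[48,10],[50,0]]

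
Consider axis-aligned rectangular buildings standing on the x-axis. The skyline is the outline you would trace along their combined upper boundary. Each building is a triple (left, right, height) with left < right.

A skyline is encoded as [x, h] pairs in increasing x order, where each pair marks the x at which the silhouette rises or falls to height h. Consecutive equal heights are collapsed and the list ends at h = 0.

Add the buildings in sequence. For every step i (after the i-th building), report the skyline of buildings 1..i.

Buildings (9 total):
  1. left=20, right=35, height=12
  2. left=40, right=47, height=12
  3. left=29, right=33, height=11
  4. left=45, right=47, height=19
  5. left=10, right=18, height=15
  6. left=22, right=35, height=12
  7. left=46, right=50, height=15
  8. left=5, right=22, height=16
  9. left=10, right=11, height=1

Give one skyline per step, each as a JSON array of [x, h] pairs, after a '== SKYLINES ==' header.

== SKYLINES ==
[[20,12],[35,0]]
[[20,12],[35,0],[40,12],[47,0]]
[[20,12],[35,0],[40,12],[47,0]]
[[20,12],[35,0],[40,12],[45,19],[47,0]]
[[10,15],[18,0],[20,12],[35,0],[40,12],[45,19],[47,0]]
[[10,15],[18,0],[20,12],[35,0],[40,12],[45,19],[47,0]]
[[10,15],[18,0],[20,12],[35,0],[40,12],[45,19],[47,15],[50,0]]
[[5,16],[22,12],[35,0],[40,12],[45,19],[47,15],[50,0]]
[[5,16],[22,12],[35,0],[40,12],[45,19],[47,15],[50,0]]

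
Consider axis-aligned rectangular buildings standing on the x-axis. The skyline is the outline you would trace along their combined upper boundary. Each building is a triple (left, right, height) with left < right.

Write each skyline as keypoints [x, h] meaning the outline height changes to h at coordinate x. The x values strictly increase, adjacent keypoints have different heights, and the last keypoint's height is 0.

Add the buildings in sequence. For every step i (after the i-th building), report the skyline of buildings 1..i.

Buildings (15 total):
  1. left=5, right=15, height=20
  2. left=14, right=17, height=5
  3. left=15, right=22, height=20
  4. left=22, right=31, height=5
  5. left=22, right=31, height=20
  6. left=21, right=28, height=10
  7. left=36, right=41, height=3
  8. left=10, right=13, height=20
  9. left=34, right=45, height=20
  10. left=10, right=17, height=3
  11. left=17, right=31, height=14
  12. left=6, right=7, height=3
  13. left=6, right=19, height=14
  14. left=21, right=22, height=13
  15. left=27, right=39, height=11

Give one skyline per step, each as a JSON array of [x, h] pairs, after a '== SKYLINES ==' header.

== SKYLINES ==
[[5,20],[15,0]]
[[5,20],[15,5],[17,0]]
[[5,20],[22,0]]
[[5,20],[22,5],[31,0]]
[[5,20],[31,0]]
[[5,20],[31,0]]
[[5,20],[31,0],[36,3],[41,0]]
[[5,20],[31,0],[36,3],[41,0]]
[[5,20],[31,0],[34,20],[45,0]]
[[5,20],[31,0],[34,20],[45,0]]
[[5,20],[31,0],[34,20],[45,0]]
[[5,20],[31,0],[34,20],[45,0]]
[[5,20],[31,0],[34,20],[45,0]]
[[5,20],[31,0],[34,20],[45,0]]
[[5,20],[31,11],[34,20],[45,0]]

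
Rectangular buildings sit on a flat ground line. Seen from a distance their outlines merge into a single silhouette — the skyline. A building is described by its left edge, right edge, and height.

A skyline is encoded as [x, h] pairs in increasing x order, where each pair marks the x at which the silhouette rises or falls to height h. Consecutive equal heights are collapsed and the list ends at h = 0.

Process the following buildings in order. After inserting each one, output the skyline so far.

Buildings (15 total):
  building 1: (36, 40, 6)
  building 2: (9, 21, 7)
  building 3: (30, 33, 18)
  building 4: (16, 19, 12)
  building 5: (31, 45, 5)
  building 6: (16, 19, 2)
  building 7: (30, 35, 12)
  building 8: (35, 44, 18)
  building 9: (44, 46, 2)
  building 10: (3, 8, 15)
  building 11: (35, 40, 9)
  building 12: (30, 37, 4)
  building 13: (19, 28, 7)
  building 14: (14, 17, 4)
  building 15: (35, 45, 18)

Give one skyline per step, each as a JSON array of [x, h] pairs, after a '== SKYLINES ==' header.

== SKYLINES ==
[[36,6],[40,0]]
[[9,7],[21,0],[36,6],[40,0]]
[[9,7],[21,0],[30,18],[33,0],[36,6],[40,0]]
[[9,7],[16,12],[19,7],[21,0],[30,18],[33,0],[36,6],[40,0]]
[[9,7],[16,12],[19,7],[21,0],[30,18],[33,5],[36,6],[40,5],[45,0]]
[[9,7],[16,12],[19,7],[21,0],[30,18],[33,5],[36,6],[40,5],[45,0]]
[[9,7],[16,12],[19,7],[21,0],[30,18],[33,12],[35,5],[36,6],[40,5],[45,0]]
[[9,7],[16,12],[19,7],[21,0],[30,18],[33,12],[35,18],[44,5],[45,0]]
[[9,7],[16,12],[19,7],[21,0],[30,18],[33,12],[35,18],[44,5],[45,2],[46,0]]
[[3,15],[8,0],[9,7],[16,12],[19,7],[21,0],[30,18],[33,12],[35,18],[44,5],[45,2],[46,0]]
[[3,15],[8,0],[9,7],[16,12],[19,7],[21,0],[30,18],[33,12],[35,18],[44,5],[45,2],[46,0]]
[[3,15],[8,0],[9,7],[16,12],[19,7],[21,0],[30,18],[33,12],[35,18],[44,5],[45,2],[46,0]]
[[3,15],[8,0],[9,7],[16,12],[19,7],[28,0],[30,18],[33,12],[35,18],[44,5],[45,2],[46,0]]
[[3,15],[8,0],[9,7],[16,12],[19,7],[28,0],[30,18],[33,12],[35,18],[44,5],[45,2],[46,0]]
[[3,15],[8,0],[9,7],[16,12],[19,7],[28,0],[30,18],[33,12],[35,18],[45,2],[46,0]]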